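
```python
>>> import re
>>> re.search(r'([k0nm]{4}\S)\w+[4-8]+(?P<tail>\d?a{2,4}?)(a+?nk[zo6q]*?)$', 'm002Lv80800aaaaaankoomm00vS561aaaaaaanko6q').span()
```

(21, 42)

Pattern: exactly 4 of one of [k0nm], then a non-whitespace character (captured); then one or more of a word character, then one or more of a character in [4-8]; then optionally a digit, then 2 to 4 of a literal 'a' (lazy) (captured as 'tail'); then one or more of the literal 'a' (lazy), then the literal 'nk', then zero or more of one of [zo6q] (lazy) (captured); then anchored at the end.
Unlike `match`, `search` isn't anchored — it looks for the pattern anywhere in the string.
The match spans [21:42] → 'mm00vS561aaaaaaanko6q'.
Captured: group 1 = 'mm00v', group 2 = '1aa', group 3 = 'aaaaanko6q'.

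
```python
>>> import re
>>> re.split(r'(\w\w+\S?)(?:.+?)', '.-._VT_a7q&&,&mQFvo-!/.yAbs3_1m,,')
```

['.-.', '_VT_a7q&', ',&', 'mQFvo-', '/.', 'yAbs3_1m,', '']

The pattern matches a word character, then one or more of a word character, then optionally a non-whitespace character (captured); then one or more of any character (lazy) (non-capturing group).
A `+?`/`*?`/`{m,n}?` starts at its minimum and grows only as far as needed for what follows to match.
Matches to split on: at [3:12] → '_VT_a7q&&'; at [14:21] → 'mQFvo-!'; at [23:33] → 'yAbs3_1m,,'.
With a capturing group present, the delimiter's captured portion is kept in the result list.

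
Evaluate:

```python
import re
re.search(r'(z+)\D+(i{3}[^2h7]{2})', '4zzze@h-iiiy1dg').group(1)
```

This matches one or more of a literal 'z' (captured); then one or more of a non-digit; then exactly 3 of the literal 'i', then exactly 2 of any character except [2h7] (captured).
Unlike `match`, `search` isn't anchored — it looks for the pattern anywhere in the string.
The match spans [1:13] → 'zzze@h-iiiy1'.
Captured: group 1 = 'zzz', group 2 = 'iiiy1'.

'zzz'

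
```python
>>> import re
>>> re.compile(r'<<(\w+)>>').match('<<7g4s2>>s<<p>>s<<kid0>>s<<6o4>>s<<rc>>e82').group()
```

'<<7g4s2>>'

`re.match` won't scan ahead — the pattern has to work from the very first character.
The match spans [0:9] → '<<7g4s2>>'.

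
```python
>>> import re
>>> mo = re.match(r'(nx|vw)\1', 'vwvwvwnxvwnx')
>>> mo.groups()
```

('vw',)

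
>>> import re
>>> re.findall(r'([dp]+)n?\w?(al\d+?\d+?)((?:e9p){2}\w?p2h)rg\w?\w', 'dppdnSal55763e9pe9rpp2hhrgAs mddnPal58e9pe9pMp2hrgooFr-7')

[('dd', 'al58', 'e9pe9pMp2h')]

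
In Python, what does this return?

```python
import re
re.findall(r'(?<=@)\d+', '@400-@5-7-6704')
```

['400', '5']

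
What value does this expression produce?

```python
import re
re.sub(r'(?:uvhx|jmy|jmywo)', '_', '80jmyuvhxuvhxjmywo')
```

The regex engine tests alternatives in the order written; an earlier branch that matches wins even if a later one would match more.
Matches: at [2:5] → 'jmy'; at [5:9] → 'uvhx'; at [9:13] → 'uvhx'; at [13:16] → 'jmy'.
Every occurrence is swapped for '_'.

'80____wo'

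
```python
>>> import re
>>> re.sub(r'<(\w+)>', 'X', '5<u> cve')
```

`sub` substitutes 'X' at each match site.

'5X cve'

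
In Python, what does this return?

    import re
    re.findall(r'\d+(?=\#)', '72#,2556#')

['72', '2556']

The `(?=…)`/`(?<=…)` assertion just peeks at neighbouring text; it doesn't advance the match position.
Since nothing is captured, `findall` lists the 2 matched substrings directly.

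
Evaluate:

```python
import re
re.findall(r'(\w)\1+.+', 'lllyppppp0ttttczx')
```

['l']

A backreference is literal: `\1` must see the identical characters the first group matched.
Scanning left to right: at [0:17] match 'lllyppppp0ttttczx', group 1 = 'l'.
With a single group, `findall` returns only what that group captured — 1 item.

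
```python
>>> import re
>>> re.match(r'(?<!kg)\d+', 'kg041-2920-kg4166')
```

None

The negative lookaround is zero-width — it rules out positions where the adjacent text would match, without consuming anything.
`re.match` only tries the pattern at the start of the string.
Here position 0 doesn't satisfy it, so the call returns None.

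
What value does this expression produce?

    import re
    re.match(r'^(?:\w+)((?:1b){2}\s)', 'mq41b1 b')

`re.match` won't scan ahead — the pattern has to work from the very first character.
Here position 0 doesn't satisfy it, so the call returns None.

None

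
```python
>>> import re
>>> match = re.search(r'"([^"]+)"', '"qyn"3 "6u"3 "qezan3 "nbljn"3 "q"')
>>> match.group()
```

'"qyn"'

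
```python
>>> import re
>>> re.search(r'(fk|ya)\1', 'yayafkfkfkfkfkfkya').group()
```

'yaya'

`\1` has to match the exact text group 1 already captured.
`search` walks the string left to right and returns the first match it finds.
The match spans [0:4] → 'yaya'.
Captured: group 1 = 'ya'.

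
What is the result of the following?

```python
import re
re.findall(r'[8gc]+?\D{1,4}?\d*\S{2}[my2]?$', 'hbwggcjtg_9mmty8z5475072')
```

Pattern: one or more of one of [8gc] (lazy), then 1 to 4 of a non-digit (lazy), then zero or more of a digit; then exactly 2 of a non-whitespace character, then optionally one of [my2]; then anchored at the end.
Matches: at [15:24] → '8z5475072'.
No capturing groups, so `findall` returns the 1 full match string.

['8z5475072']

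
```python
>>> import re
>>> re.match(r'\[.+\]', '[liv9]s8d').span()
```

(0, 6)

`re.match` only tries the pattern at the start of the string.
The match spans [0:6] → '[liv9]'.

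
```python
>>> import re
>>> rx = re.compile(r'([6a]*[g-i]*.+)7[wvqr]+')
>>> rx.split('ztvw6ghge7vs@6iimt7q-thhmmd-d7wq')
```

['', 'ztvw6ghge7vs@6iimt7q-thhmmd-d', '']

Pattern: zero or more of one of [6a], then zero or more of a character in [g-i], then one or more of any character (captured); then a literal '7', then one or more of one of [wvqr].
Matches to split on: at [0:32] → 'ztvw6ghge7vs@6iimt7q-thhmmd-d7wq'.
Because the pattern has a capturing group, `split` also inserts each captured text between the pieces.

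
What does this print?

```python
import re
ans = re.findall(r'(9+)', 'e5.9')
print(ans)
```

One capturing group, so `findall` returns just the captured substring from the one match — 1 in all.

['9']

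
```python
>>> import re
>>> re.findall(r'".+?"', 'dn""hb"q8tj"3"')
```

['""hb"', '"3"']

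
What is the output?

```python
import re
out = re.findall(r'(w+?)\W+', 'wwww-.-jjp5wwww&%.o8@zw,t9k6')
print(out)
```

['wwww', 'wwww', 'w']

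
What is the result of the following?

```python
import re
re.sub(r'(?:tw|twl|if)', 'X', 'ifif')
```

'XX'

Matches: at [0:2] → 'if'; at [2:4] → 'if'.
Each match is replaced by 'X'.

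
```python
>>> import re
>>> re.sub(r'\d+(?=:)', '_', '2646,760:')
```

'2646,_:'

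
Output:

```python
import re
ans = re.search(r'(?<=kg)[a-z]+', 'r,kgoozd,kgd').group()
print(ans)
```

oozd

The lookaround is zero-width — it requires the adjacent text to match without consuming it, so the asserted text isn't part of the match.
The match spans [4:8] → 'oozd'.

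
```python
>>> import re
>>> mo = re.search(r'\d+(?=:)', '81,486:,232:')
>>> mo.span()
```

Because the assertion is zero-width, the text it checks is not consumed and won't appear in the result.
`search` walks the string left to right and returns the first match it finds.
The match spans [3:6] → '486'.

(3, 6)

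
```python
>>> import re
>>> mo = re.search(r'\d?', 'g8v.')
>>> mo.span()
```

(0, 0)

The match spans [0:0] → ''.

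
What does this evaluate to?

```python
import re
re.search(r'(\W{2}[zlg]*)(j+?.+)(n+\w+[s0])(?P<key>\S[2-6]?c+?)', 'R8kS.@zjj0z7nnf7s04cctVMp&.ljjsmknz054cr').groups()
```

('.@z', 'jj0z7nnf7s04cctVMp&.ljjsmk', 'nz0', '54c')

The match spans [4:39] → '.@zjj0z7nnf7s04cctVMp&.ljjsmknz054c'.
Captured: group 1 = '.@z', group 2 = 'jj0z7nnf7s04cctVMp&.ljjsmk', group 3 = 'nz0', group 4 = '54c'.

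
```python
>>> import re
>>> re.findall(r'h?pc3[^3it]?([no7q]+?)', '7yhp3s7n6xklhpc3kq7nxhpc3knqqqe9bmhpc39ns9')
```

With the lazy modifier that quantifier settles for the fewest repetitions that let the rest of the pattern succeed (the atoms after it are unaffected and can still be greedy).
With a single group, `findall` returns only what that group captured — 3 items.

['q', 'n', 'n']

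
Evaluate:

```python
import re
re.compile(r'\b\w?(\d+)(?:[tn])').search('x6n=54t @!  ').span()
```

(0, 3)

Pattern: a word boundary (`\b`, zero-width); then optionally a word character; then one or more of a digit (captured); then one of [tn] (non-capturing group).
`re.search` scans for the first position where the pattern succeeds.
The match spans [0:3] → 'x6n'.
Captured: group 1 = '6'.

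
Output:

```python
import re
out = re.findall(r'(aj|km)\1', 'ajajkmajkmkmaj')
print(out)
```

['aj', 'km']

`\1` has to match the exact text group 1 already captured.
One capturing group, so `findall` returns just the captured substring from each match — 2 in all.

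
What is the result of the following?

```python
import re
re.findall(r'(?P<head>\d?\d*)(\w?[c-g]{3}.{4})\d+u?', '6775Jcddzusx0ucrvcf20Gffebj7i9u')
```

[('6775', 'Jcddzusx'), ('20', 'Gffebj7i')]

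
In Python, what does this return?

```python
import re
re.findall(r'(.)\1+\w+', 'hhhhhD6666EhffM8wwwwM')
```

['h']

`\1` is not a pattern — it's the concrete string captured by group 1, re-applied verbatim.
With a single group, `findall` returns only what that group captured — 1 item.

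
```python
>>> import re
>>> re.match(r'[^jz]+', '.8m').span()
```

(0, 3)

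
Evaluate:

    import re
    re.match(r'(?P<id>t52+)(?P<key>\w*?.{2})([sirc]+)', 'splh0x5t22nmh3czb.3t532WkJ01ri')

None

The pattern matches the literal 't5', then one or more of the literal '2' (captured as 'id'); then zero or more of a word character (lazy), then exactly 2 of any character (captured as 'key'); then one or more of one of [sirc] (captured).
`re.match` only tries the pattern at the start of the string.
Here position 0 doesn't satisfy it, so the call returns None.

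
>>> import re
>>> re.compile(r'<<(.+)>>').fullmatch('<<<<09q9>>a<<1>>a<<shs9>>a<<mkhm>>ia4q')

For `fullmatch`, every character of the input must be accounted for by the pattern.
Here the pattern can't cover the whole string, so the call returns None.

None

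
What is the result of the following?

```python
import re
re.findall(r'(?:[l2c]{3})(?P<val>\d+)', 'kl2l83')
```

The pattern matches exactly 3 of one of [l2c] (non-capturing group); then one or more of a digit (captured as 'val').
Matches: at [1:6] match 'l2l83', group 1 = '83'.
Because there's exactly one group, `findall` drops the full match and keeps group 1 from the one hit.

['83']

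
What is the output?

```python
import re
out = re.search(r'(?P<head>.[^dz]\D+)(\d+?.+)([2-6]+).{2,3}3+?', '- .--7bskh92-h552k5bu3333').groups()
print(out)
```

('- .--', '7bskh92-h552k5bu', '3')

This matches any character, then any character except [dz], then one or more of a non-digit (captured as 'head'); then one or more of a digit (lazy), then one or more of any character (captured); then one or more of a character in [2-6] (captured); then 2 to 3 of any character, then one or more of a literal '3' (lazy).
`re.search` scans for the first position where the pattern succeeds.
The match spans [0:25] → '- .--7bskh92-h552k5bu3333'.
Captured: group 1 = '- .--', group 2 = '7bskh92-h552k5bu', group 3 = '3'.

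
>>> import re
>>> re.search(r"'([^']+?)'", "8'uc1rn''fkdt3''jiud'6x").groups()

The match spans [1:8] → "'uc1rn'".
Captured: group 1 = 'uc1rn'.

('uc1rn',)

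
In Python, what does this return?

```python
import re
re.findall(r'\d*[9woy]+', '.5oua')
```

The pattern matches zero or more of a digit; then one or more of one of [9woy].
Matches: at [1:3] → '5o'.
With no groups in the pattern, `findall` gives back each whole match — 1 here.

['5o']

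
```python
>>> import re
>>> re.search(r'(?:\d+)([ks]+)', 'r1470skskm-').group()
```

'1470sksk'

The match spans [1:9] → '1470sksk'.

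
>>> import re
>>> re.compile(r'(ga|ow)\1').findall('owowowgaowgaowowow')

['ow', 'ow']

`\1` is not a pattern — it's the concrete string captured by group 1, re-applied verbatim.
Walking the string: at [0:4] match 'owow', group 1 = 'ow'; at [12:16] match 'owow', group 1 = 'ow'.
One capturing group, so `findall` returns just the captured substring from each match — 2 in all.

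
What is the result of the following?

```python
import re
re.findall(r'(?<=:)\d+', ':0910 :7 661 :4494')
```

The lookaround is zero-width — it requires the adjacent text to match without consuming it, so the asserted text isn't part of the match.
Matches: at [1:5] → '0910'; at [7:8] → '7'; at [14:18] → '4494'.
Since nothing is captured, `findall` lists the 3 matched substrings directly.

['0910', '7', '4494']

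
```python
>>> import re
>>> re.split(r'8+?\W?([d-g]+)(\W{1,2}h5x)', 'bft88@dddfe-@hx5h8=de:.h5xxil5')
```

This matches one or more of the literal '8' (lazy), then optionally a non-word character; then one or more of a character in [d-g] (captured); then 1 to 2 of a non-word character, then the literal 'h5x' (captured).
With a capturing group present, the delimiter's captured portion is kept in the result list.

['bft88@dddfe-@hx5h', 'de', ':.h5x', 'xil5']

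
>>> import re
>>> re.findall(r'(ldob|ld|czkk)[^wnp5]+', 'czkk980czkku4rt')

['czkk']

Scanning left to right: at [0:15] match 'czkk980czkku4rt', group 1 = 'czkk'.
`findall` collects group 1 from the one match (1 total).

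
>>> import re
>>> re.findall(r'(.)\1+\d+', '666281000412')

The backreference `\1` re-matches whatever the first group consumed, character for character.
Matches: at [0:12] match '666281000412', group 1 = '6'.
`findall` collects group 1 from the one match (1 total).

['6']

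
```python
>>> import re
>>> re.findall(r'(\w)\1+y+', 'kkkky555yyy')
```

['k', '5']

`\1` is not a pattern — it's the concrete string captured by group 1, re-applied verbatim.
Scanning left to right: at [0:5] match 'kkkky', group 1 = 'k'; at [5:11] match '555yyy', group 1 = '5'.
Because there's exactly one group, `findall` drops the full match and keeps group 1 from each hit.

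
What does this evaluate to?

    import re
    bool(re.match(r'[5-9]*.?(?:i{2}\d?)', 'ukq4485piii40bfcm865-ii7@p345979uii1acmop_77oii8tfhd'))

False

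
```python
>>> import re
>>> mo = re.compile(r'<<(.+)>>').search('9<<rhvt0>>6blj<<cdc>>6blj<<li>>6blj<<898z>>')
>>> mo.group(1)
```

'rhvt0>>6blj<<cdc>>6blj<<li>>6blj<<898z'

`re.search` tries every starting position until one works.
The match spans [1:43] → '<<rhvt0>>6blj<<cdc>>6blj<<li>>6blj<<898z>>'.
Captured: group 1 = 'rhvt0>>6blj<<cdc>>6blj<<li>>6blj<<898z'.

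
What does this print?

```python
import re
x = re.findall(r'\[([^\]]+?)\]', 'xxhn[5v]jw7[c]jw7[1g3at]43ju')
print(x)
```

Because there's exactly one group, `findall` drops the full match and keeps group 1 from each hit.

['5v', 'c', '1g3at']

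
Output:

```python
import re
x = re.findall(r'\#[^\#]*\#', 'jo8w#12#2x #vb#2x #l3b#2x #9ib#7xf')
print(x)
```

Scanning left to right: at [4:8] → '#12#'; at [11:15] → '#vb#'; at [18:23] → '#l3b#'; at [26:31] → '#9ib#'.
With no groups in the pattern, `findall` gives back each whole match — 4 here.

['#12#', '#vb#', '#l3b#', '#9ib#']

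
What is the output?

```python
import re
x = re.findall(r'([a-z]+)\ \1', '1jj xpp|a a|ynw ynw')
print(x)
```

`\1` has to match the exact text group 1 already captured.
`findall` collects group 1 from each match (2 total).

['a', 'ynw']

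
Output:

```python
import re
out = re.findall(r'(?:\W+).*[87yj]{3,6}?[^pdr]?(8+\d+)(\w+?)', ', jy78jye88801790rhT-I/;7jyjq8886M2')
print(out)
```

[('8886', 'M')]

The pattern matches one or more of a non-word character (non-capturing group); then zero or more of any character, then 3 to 6 of one of [87yj] (lazy), then optionally any character except [pdr]; then one or more of the literal '8', then one or more of a digit (captured); then one or more of a word character (lazy) (captured).
Lazy quantifiers expand one character at a time until the remainder of the pattern can match.
Matches: at [0:34] match ', jy78jye88801790rhT-I/;7jyjq8886M', groups = ('8886', 'M').
2 groups means the one result is a tuple of 2 captured strings — 1 here.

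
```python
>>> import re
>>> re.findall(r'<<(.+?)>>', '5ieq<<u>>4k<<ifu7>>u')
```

With the lazy modifier that quantifier settles for the fewest repetitions that let the rest of the pattern succeed (the atoms after it are unaffected and can still be greedy).
Walking the string: at [4:9] match '<<u>>', group 1 = 'u'; at [11:19] match '<<ifu7>>', group 1 = 'ifu7'.
Because there's exactly one group, `findall` drops the full match and keeps group 1 from each hit.

['u', 'ifu7']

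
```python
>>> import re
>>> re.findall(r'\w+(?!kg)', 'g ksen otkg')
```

A negative assertion filters positions out without eating any characters.
`findall` yields the raw match text (3 of them) because the pattern has no groups.

['g', 'ksen', 'otkg']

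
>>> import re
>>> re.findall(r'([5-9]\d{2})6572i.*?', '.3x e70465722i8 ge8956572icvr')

['895']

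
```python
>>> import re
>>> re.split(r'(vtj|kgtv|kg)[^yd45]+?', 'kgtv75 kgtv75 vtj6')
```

['', 'kgtv', '5 ', 'kgtv', '5 ', 'vtj', '']

Branches in `(...|...)` are attempted left-to-right; the first branch that allows the whole pattern to succeed is taken.
Because the pattern has a capturing group, `split` also inserts each captured text between the pieces.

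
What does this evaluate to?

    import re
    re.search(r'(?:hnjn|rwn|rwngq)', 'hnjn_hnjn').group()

'hnjn'

Unlike `match`, `search` isn't anchored — it looks for the pattern anywhere in the string.
The match spans [0:4] → 'hnjn'.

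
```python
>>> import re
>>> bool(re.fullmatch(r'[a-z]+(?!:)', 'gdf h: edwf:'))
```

False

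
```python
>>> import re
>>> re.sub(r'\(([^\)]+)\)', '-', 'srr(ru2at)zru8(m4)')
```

'srr-zru8-'

Matches: at [3:10] → '(ru2at)'; at [14:18] → '(m4)'.
Each match is replaced by '-'.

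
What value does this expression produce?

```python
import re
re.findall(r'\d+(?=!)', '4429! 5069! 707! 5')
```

['4429', '5069', '707']

The positive lookaround only admits positions where the adjacent text matches; those characters stay outside the span.
Walking the string: at [0:4] → '4429'; at [6:10] → '5069'; at [12:15] → '707'.
With no groups in the pattern, `findall` gives back each whole match — 3 here.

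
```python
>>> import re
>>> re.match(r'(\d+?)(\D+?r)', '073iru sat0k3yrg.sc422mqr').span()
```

This matches one or more of a digit (lazy) (captured); then one or more of a non-digit (lazy), then a literal 'r' (captured).
With `match`, the pattern is implicitly anchored at the beginning.
The match spans [0:5] → '073ir'.
Captured: group 1 = '073', group 2 = 'ir'.

(0, 5)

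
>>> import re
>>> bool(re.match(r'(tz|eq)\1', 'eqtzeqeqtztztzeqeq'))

False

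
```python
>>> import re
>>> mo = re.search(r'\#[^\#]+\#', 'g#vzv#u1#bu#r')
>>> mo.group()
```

`re.search` scans for the first position where the pattern succeeds.
The match spans [1:6] → '#vzv#'.

'#vzv#'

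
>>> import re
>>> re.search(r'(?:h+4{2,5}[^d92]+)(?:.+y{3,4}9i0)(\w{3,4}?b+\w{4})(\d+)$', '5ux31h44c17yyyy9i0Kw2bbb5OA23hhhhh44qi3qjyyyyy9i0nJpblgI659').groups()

('nJpblgI6', '59')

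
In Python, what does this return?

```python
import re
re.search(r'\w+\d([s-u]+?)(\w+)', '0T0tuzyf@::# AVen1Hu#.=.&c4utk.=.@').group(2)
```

'uzyf'

The pattern matches one or more of a word character, then a digit; then one or more of a character in [s-u] (lazy) (captured); then one or more of a word character (captured).
A `+?`/`*?`/`{m,n}?` starts at its minimum and grows only as far as needed for what follows to match.
Unlike `match`, `search` isn't anchored — it looks for the pattern anywhere in the string.
The match spans [0:8] → '0T0tuzyf'.
Captured: group 1 = 't', group 2 = 'uzyf'.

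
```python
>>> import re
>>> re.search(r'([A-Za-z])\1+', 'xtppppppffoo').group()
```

'pppppp'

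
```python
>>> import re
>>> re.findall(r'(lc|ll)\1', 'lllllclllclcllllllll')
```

['ll', 'lc', 'll', 'll']

The backreference `\1` re-matches whatever the first group consumed, character for character.
Matches: at [0:4] match 'llll', group 1 = 'll'; at [8:12] match 'lclc', group 1 = 'lc'; at [12:16] match 'llll', group 1 = 'll'; at [16:20] match 'llll', group 1 = 'll'.
Because there's exactly one group, `findall` drops the full match and keeps group 1 from each hit.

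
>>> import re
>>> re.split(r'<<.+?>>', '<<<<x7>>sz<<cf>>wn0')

['', 'sz', 'wn0']

The `?` after the quantifier makes it lazy — it takes as little as possible before letting the rest of the pattern try.
The string is cut at each match, leaving 3 pieces.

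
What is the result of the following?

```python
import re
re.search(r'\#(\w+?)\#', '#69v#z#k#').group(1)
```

'69v'

`search` walks the string left to right and returns the first match it finds.
The match spans [0:5] → '#69v#'.
Captured: group 1 = '69v'.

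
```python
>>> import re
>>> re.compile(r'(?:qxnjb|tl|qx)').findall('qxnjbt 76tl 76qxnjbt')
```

`|` is ordered: at each position the engine commits to the first alternative that works.
No capturing groups, so `findall` returns the 3 full match strings.

['qxnjb', 'tl', 'qxnjb']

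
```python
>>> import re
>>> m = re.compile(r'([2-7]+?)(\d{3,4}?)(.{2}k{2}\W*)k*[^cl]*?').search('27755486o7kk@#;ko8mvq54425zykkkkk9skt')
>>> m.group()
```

'27755486o7kk@#;k'

The match spans [0:16] → '27755486o7kk@#;k'.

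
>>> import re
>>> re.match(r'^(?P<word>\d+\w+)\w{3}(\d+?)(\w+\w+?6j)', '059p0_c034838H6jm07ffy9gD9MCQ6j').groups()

This matches anchored at the start of the string; then one or more of a digit, then one or more of a word character (captured as 'word'); then exactly 3 of a word character; then one or more of a digit (lazy) (captured); then one or more of a word character, then one or more of a word character (lazy), then the literal '6j' (captured).
`re.match` only tries the pattern at the start of the string.
The match spans [0:31] → '059p0_c034838H6jm07ffy9gD9MCQ6j'.
Captured: group 1 = '059p0_c034838H6jm07ffy', group 2 = '9', group 3 = 'MCQ6j'.

('059p0_c034838H6jm07ffy', '9', 'MCQ6j')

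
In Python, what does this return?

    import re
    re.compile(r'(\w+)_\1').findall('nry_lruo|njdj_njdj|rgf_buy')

['njdj']

After group 1 captures some text, `\1` only succeeds where that same text appears again.
Matches: at [9:18] match 'njdj_njdj', group 1 = 'njdj'.
`findall` collects group 1 from the one match (1 total).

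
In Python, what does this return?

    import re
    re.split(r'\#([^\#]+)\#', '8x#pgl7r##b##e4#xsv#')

With a capturing group present, the delimiter's captured portion is kept in the result list.

['8x', 'pgl7r', '', 'b', '', 'e4', 'xsv#']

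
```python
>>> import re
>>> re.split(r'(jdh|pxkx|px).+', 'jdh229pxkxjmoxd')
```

Matches to split on: at [0:15] → 'jdh229pxkxjmoxd'.
`re.split` interleaves the captured-group text with the surrounding fragments.

['', 'jdh', '']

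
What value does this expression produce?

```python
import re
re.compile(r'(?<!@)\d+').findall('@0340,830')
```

The negative lookahead/lookbehind blocks any match where the forbidden context is present.
Matches: at [2:5] → '340'; at [6:9] → '830'.
Since nothing is captured, `findall` lists the 2 matched substrings directly.

['340', '830']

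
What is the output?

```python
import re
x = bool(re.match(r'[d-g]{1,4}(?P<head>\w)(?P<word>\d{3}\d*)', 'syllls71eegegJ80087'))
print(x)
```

`re.match` won't scan ahead — the pattern has to work from the very first character.
Here the pattern fails at index 0, so the call returns None, and `bool(None)` is False.

False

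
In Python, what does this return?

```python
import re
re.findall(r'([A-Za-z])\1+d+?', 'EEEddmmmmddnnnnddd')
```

['E', 'm', 'n']

The backreference `\1` re-matches whatever the first group consumed, character for character.
Walking the string: at [0:4] match 'EEEd', group 1 = 'E'; at [5:10] match 'mmmmd', group 1 = 'm'; at [11:16] match 'nnnnd', group 1 = 'n'.
`findall` collects group 1 from each match (3 total).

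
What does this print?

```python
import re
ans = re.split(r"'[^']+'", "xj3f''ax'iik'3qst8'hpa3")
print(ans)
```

["xj3f'", 'iik', 'hpa3']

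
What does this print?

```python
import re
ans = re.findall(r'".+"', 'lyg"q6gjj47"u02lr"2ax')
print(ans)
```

['"q6gjj47"u02lr"']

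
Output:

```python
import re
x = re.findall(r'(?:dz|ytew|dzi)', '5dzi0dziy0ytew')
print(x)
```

`|` is ordered: at each position the engine commits to the first alternative that works.
Matches: at [1:3] → 'dz'; at [5:7] → 'dz'; at [10:14] → 'ytew'.
Since nothing is captured, `findall` lists the 3 matched substrings directly.

['dz', 'dz', 'ytew']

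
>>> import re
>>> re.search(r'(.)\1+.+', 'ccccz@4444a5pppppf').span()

(0, 18)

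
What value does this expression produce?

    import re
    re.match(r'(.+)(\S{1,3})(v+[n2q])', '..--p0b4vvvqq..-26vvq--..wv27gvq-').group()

Pattern: one or more of any character (captured); then 1 to 3 of a non-whitespace character (captured); then one or more of a literal 'v', then one of [n2q] (captured).
With `match`, the pattern is implicitly anchored at the beginning.
The match spans [0:32] → '..--p0b4vvvqq..-26vvq--..wv27gvq'.
Captured: group 1 = '..--p0b4vvvqq..-26vvq--..wv27', group 2 = 'g', group 3 = 'vq'.

'..--p0b4vvvqq..-26vvq--..wv27gvq'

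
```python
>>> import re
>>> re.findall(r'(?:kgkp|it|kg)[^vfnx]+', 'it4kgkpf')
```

Walking the string: at [0:7] → 'it4kgkp'.
Since nothing is captured, `findall` lists the 1 matched substring directly.

['it4kgkp']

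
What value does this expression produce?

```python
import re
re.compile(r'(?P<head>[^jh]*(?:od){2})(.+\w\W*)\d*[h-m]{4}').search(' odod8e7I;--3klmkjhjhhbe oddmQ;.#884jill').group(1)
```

' odod'

This matches zero or more of any character except [jh], then the literal 'od' repeated 2 times (captured as 'head'); then one or more of any character, then a word character, then zero or more of a non-word character (captured); then zero or more of a digit, then exactly 4 of a character in [h-m].
`re.search` tries every starting position until one works.
The match spans [0:40] → ' odod8e7I;--3klmkjhjhhbe oddmQ;.#884jill'.
Captured: group 1 = ' odod', group 2 = '8e7I;--3klmkjhjhhbe oddmQ;.#884'.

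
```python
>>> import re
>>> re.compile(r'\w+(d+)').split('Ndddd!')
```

With a capturing group present, the delimiter's captured portion is kept in the result list.

['', 'd', '!']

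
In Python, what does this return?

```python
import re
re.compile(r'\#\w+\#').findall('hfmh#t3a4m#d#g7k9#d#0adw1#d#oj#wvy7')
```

['#t3a4m#', '#g7k9#', '#0adw1#', '#oj#']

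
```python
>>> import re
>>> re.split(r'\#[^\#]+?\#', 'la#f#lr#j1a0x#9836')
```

['la', 'lr', '9836']

Splitting on the pattern gives 3 pieces.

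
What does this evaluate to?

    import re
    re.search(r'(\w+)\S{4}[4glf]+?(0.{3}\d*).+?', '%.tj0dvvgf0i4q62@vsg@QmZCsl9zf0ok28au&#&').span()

(2, 17)

The pattern matches one or more of a word character (captured); then exactly 4 of a non-whitespace character, then one or more of one of [4glf] (lazy); then a literal '0', then exactly 3 of any character, then zero or more of a digit (captured); then one or more of any character (lazy).
A `+?`/`*?`/`{m,n}?` starts at its minimum and grows only as far as needed for what follows to match.
`search` walks the string left to right and returns the first match it finds.
The match spans [2:17] → 'tj0dvvgf0i4q62@'.
Captured: group 1 = 'tj0', group 2 = '0i4q62'.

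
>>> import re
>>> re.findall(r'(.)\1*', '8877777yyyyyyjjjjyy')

`\1` has to match the exact text group 1 already captured.
Walking the string: at [0:2] match '88', group 1 = '8'; at [2:7] match '77777', group 1 = '7'; at [7:13] match 'yyyyyy', group 1 = 'y'; at [13:17] match 'jjjj', group 1 = 'j'; at [17:19] match 'yy', group 1 = 'y'.
With a single group, `findall` returns only what that group captured — 5 items.

['8', '7', 'y', 'j', 'y']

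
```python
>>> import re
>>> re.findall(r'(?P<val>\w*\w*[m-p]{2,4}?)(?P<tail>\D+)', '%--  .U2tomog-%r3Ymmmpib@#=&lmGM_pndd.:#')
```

This matches zero or more of a word character, then zero or more of a word character, then 2 to 4 of a character in [m-p] (lazy) (captured as 'val'); then one or more of a non-digit (captured as 'tail').
Multiple groups make `findall` return tuples — one 2-tuple for each match.

[('U2tomo', 'g-%r'), ('3Ymmmp', 'ib@#=&lmGM_pndd.:#')]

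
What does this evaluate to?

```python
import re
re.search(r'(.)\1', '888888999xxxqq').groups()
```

('8',)

The match spans [0:2] → '88'.
Captured: group 1 = '8'.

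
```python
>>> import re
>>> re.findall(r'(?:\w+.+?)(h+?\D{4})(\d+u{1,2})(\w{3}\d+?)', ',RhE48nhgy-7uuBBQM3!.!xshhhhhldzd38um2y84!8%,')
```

[('hhhhhldzd', '38u', 'm2y8')]

Pattern: one or more of a word character, then one or more of any character (lazy) (non-capturing group); then one or more of the literal 'h' (lazy), then exactly 4 of a non-digit (captured); then one or more of a digit, then 1 to 2 of a literal 'u' (captured); then exactly 3 of a word character, then one or more of a digit (lazy) (captured).
With the lazy modifier that quantifier settles for the fewest repetitions that let the rest of the pattern succeed (the atoms after it are unaffected and can still be greedy).
Matches: at [1:40] match 'RhE48nhgy-7uuBBQM3!.!xshhhhhldzd38um2y8', groups = ('hhhhhldzd', '38u', 'm2y8').
3 groups means the one result is a tuple of 3 captured strings — 1 here.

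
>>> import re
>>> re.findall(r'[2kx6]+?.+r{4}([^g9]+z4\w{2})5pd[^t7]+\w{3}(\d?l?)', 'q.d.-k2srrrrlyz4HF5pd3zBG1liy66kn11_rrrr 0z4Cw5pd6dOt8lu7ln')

The pattern matches one or more of one of [2kx6] (lazy), then one or more of any character, then exactly 4 of the literal 'r'; then one or more of any character except [g9], then the literal 'z4', then exactly 2 of a word character (captured); then the literal '5pd', then one or more of any character except [t7], then exactly 3 of a word character; then optionally a digit, then optionally a literal 'l' (captured).
2 groups means the one result is a tuple of 2 captured strings — 1 here.

[(' 0z4Cw', '')]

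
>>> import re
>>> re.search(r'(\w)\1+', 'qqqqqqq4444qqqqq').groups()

The backreference `\1` re-matches whatever the first group consumed, character for character.
`search` walks the string left to right and returns the first match it finds.
The match spans [0:7] → 'qqqqqqq'.
Captured: group 1 = 'q'.

('q',)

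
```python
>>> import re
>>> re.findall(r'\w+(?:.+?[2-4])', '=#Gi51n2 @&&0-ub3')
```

['Gi51n2 @&&0-ub3']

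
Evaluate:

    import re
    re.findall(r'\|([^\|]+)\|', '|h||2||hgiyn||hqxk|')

['h', '2', 'hgiyn', 'hqxk']

Matches: at [0:3] match '|h|', group 1 = 'h'; at [3:6] match '|2|', group 1 = '2'; at [6:13] match '|hgiyn|', group 1 = 'hgiyn'; at [13:19] match '|hqxk|', group 1 = 'hqxk'.
Because there's exactly one group, `findall` drops the full match and keeps group 1 from each hit.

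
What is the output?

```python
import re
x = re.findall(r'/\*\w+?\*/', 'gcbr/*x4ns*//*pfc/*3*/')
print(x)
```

['/*x4ns*/', '/*3*/']

Matches: at [4:12] → '/*x4ns*/'; at [17:22] → '/*3*/'.
`findall` yields the raw match text (2 of them) because the pattern has no groups.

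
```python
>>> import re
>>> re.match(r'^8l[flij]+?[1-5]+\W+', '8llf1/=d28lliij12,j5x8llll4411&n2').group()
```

'8llf1/='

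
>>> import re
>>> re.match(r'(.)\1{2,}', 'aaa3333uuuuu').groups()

A backreference is literal: `\1` must see the identical characters the first group matched.
`match` is anchored at position 0; if the pattern doesn't fit there, it returns None.
The match spans [0:3] → 'aaa'.
Captured: group 1 = 'a'.

('a',)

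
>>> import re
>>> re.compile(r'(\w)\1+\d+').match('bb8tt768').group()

`re.match` won't scan ahead — the pattern has to work from the very first character.
The match spans [0:3] → 'bb8'.

'bb8'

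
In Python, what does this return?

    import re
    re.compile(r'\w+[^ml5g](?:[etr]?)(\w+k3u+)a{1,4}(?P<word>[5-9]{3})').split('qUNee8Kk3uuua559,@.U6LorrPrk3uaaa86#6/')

Pattern: one or more of a word character, then any character except [ml5g]; then optionally one of [etr] (non-capturing group); then one or more of a word character, then the literal 'k3', then one or more of a literal 'u' (captured); then 1 to 4 of a literal 'a'; then exactly 3 of a character in [5-9] (captured as 'word').
Matches to split on: at [0:16] → 'qUNee8Kk3uuua559'.
The group in the pattern means `split` returns the separators' captures alongside the pieces.

['', 'Kk3uuu', '559', ',@.U6LorrPrk3uaaa86#6/']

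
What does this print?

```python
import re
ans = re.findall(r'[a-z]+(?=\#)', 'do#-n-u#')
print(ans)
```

The positive lookaround only admits positions where the adjacent text matches; those characters stay outside the span.
`findall` yields the raw match text (2 of them) because the pattern has no groups.

['do', 'u']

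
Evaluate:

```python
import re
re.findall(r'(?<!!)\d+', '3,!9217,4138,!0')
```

['3', '217', '4138']

The negative lookaround is zero-width — it rules out positions where the adjacent text would match, without consuming anything.
No capturing groups, so `findall` returns the 3 full match strings.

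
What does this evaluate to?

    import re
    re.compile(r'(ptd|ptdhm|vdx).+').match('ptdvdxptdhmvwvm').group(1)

`re.match` only tries the pattern at the start of the string.
The match spans [0:15] → 'ptdvdxptdhmvwvm'.
Captured: group 1 = 'ptd'.

'ptd'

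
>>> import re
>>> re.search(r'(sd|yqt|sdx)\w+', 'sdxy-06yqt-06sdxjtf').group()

'sdxy'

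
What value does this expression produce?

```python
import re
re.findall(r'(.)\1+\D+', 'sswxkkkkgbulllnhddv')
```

The backreference `\1` re-matches whatever the first group consumed, character for character.
Walking the string: at [0:19] match 'sswxkkkkgbulllnhddv', group 1 = 's'.
One capturing group, so `findall` returns just the captured substring from the one match — 1 in all.

['s']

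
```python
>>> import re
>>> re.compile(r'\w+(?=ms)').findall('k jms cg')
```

The positive lookaround only admits positions where the adjacent text matches; those characters stay outside the span.
Matches: at [2:3] → 'j'.
Since nothing is captured, `findall` lists the 1 matched substring directly.

['j']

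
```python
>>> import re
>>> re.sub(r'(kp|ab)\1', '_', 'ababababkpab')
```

A backreference is literal: `\1` must see the identical characters the first group matched.
Each match is replaced by '_'.

'__kpab'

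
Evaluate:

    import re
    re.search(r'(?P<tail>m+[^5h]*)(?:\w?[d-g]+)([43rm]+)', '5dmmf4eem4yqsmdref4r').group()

The pattern matches one or more of the literal 'm', then zero or more of any character except [5h] (captured as 'tail'); then optionally a word character, then one or more of a character in [d-g] (non-capturing group); then one or more of one of [43rm] (captured).
The match spans [2:20] → 'mmf4eem4yqsmdref4r'.

'mmf4eem4yqsmdref4r'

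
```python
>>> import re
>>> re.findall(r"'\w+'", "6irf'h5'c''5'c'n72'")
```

["'h5'", "'5'", "'n72'"]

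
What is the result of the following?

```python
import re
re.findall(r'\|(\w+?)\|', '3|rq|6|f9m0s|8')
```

['rq', 'f9m0s']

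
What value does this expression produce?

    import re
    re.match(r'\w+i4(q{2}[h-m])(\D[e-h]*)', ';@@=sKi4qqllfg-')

Pattern: one or more of a word character, then the literal 'i4'; then exactly 2 of the literal 'q', then a character in [h-m] (captured); then a non-digit, then zero or more of a character in [e-h] (captured).
`re.match` won't scan ahead — the pattern has to work from the very first character.
Here position 0 doesn't satisfy it, so the call returns None.

None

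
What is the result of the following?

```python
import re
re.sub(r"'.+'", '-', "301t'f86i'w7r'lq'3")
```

'301t-3'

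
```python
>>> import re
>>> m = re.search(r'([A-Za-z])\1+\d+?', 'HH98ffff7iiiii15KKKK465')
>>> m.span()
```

After group 1 captures some text, `\1` only succeeds where that same text appears again.
`re.search` scans for the first position where the pattern succeeds.
The match spans [0:3] → 'HH9'.
Captured: group 1 = 'H'.

(0, 3)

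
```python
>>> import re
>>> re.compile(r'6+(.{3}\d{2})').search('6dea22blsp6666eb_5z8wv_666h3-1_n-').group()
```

'6dea22'

The pattern matches one or more of a literal '6'; then exactly 3 of any character, then exactly 2 of a digit (captured).
The match spans [0:6] → '6dea22'.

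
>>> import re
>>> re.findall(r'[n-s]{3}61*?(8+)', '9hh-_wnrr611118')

Pattern: exactly 3 of a character in [n-s], then a literal '6', then zero or more of a literal '1' (lazy); then one or more of a literal '8' (captured).
Walking the string: at [6:15] match 'nrr611118', group 1 = '8'.
One capturing group, so `findall` returns just the captured substring from the one match — 1 in all.

['8']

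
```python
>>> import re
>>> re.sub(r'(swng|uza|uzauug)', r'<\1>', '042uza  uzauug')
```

'042<uza>  <uza>uug'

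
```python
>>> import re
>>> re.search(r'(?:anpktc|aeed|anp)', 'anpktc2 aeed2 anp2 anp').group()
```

Alternation isn't longest-match — the leftmost alternative that fits at this position is chosen.
Unlike `match`, `search` isn't anchored — it looks for the pattern anywhere in the string.
The match spans [0:6] → 'anpktc'.

'anpktc'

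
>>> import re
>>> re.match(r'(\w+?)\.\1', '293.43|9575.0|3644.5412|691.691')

None

With `match`, the pattern is implicitly anchored at the beginning.
Here the pattern fails at index 0, so the call returns None.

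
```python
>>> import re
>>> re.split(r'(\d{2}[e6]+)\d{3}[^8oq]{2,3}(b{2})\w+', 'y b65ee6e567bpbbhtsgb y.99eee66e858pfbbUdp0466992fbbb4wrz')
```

['y b', '65ee6e', 'bb', ' y.', '99eee66e', 'bb', '']

This matches exactly 2 of a digit, then one or more of one of [e6] (captured); then exactly 3 of a digit, then 2 to 3 of any character except [8oq]; then exactly 2 of a literal 'b' (captured); then one or more of a word character.
Matches to split on: at [3:21] → '65ee6e567bpbbhtsgb'; at [24:57] → '99eee66e858pfbbUdp0466992fbbb4wrz'.
`re.split` interleaves the captured-group text with the surrounding fragments.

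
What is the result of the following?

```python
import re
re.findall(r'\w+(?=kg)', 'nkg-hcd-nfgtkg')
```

['n', 'nfgt']

The positive lookaround only admits positions where the adjacent text matches; those characters stay outside the span.
Matches: at [0:1] → 'n'; at [8:12] → 'nfgt'.
No capturing groups, so `findall` returns the 2 full match strings.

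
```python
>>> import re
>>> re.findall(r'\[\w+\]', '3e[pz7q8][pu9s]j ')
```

Scanning left to right: at [2:9] → '[pz7q8]'; at [9:15] → '[pu9s]'.
`findall` yields the raw match text (2 of them) because the pattern has no groups.

['[pz7q8]', '[pu9s]']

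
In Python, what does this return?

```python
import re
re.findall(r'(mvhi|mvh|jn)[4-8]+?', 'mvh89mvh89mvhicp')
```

['mvh', 'mvh']

One capturing group, so `findall` returns just the captured substring from each match — 2 in all.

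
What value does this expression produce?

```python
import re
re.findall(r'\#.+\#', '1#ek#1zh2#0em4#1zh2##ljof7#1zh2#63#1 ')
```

No capturing groups, so `findall` returns the 1 full match string.

['#ek#1zh2#0em4#1zh2##ljof7#1zh2#63#']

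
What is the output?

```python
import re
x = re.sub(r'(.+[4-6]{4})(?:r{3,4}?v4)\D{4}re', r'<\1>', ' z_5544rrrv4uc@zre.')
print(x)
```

< z_5544>.

Pattern: one or more of any character, then exactly 4 of a character in [4-6] (captured); then 3 to 4 of the literal 'r' (lazy), then the literal 'v4' (non-capturing group); then exactly 4 of a non-digit, then the literal 're'.
Matches: at [0:18] → ' z_5544rrrv4uc@zre'.
Each match is replaced using the text its own group 1 captured.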